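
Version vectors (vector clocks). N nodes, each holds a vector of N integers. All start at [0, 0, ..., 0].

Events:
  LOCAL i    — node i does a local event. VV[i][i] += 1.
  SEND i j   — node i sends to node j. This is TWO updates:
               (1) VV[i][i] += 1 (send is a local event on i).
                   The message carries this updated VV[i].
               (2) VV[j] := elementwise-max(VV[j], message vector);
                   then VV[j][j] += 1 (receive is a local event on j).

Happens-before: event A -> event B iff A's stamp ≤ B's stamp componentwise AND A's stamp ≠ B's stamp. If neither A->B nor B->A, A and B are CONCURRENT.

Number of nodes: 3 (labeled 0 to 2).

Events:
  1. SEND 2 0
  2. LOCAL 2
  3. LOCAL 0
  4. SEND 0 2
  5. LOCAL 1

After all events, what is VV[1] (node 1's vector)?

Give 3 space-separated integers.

Initial: VV[0]=[0, 0, 0]
Initial: VV[1]=[0, 0, 0]
Initial: VV[2]=[0, 0, 0]
Event 1: SEND 2->0: VV[2][2]++ -> VV[2]=[0, 0, 1], msg_vec=[0, 0, 1]; VV[0]=max(VV[0],msg_vec) then VV[0][0]++ -> VV[0]=[1, 0, 1]
Event 2: LOCAL 2: VV[2][2]++ -> VV[2]=[0, 0, 2]
Event 3: LOCAL 0: VV[0][0]++ -> VV[0]=[2, 0, 1]
Event 4: SEND 0->2: VV[0][0]++ -> VV[0]=[3, 0, 1], msg_vec=[3, 0, 1]; VV[2]=max(VV[2],msg_vec) then VV[2][2]++ -> VV[2]=[3, 0, 3]
Event 5: LOCAL 1: VV[1][1]++ -> VV[1]=[0, 1, 0]
Final vectors: VV[0]=[3, 0, 1]; VV[1]=[0, 1, 0]; VV[2]=[3, 0, 3]

Answer: 0 1 0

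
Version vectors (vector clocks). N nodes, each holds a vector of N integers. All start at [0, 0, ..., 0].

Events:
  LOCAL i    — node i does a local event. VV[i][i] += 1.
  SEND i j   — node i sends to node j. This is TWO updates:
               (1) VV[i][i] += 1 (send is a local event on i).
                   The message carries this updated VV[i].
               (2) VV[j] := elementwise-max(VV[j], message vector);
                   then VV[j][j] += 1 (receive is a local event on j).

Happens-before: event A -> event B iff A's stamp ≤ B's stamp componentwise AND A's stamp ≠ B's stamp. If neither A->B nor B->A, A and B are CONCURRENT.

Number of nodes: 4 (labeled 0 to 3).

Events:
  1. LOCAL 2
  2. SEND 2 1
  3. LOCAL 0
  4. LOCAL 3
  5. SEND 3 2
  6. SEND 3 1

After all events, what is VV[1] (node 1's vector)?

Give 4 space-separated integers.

Answer: 0 2 2 3

Derivation:
Initial: VV[0]=[0, 0, 0, 0]
Initial: VV[1]=[0, 0, 0, 0]
Initial: VV[2]=[0, 0, 0, 0]
Initial: VV[3]=[0, 0, 0, 0]
Event 1: LOCAL 2: VV[2][2]++ -> VV[2]=[0, 0, 1, 0]
Event 2: SEND 2->1: VV[2][2]++ -> VV[2]=[0, 0, 2, 0], msg_vec=[0, 0, 2, 0]; VV[1]=max(VV[1],msg_vec) then VV[1][1]++ -> VV[1]=[0, 1, 2, 0]
Event 3: LOCAL 0: VV[0][0]++ -> VV[0]=[1, 0, 0, 0]
Event 4: LOCAL 3: VV[3][3]++ -> VV[3]=[0, 0, 0, 1]
Event 5: SEND 3->2: VV[3][3]++ -> VV[3]=[0, 0, 0, 2], msg_vec=[0, 0, 0, 2]; VV[2]=max(VV[2],msg_vec) then VV[2][2]++ -> VV[2]=[0, 0, 3, 2]
Event 6: SEND 3->1: VV[3][3]++ -> VV[3]=[0, 0, 0, 3], msg_vec=[0, 0, 0, 3]; VV[1]=max(VV[1],msg_vec) then VV[1][1]++ -> VV[1]=[0, 2, 2, 3]
Final vectors: VV[0]=[1, 0, 0, 0]; VV[1]=[0, 2, 2, 3]; VV[2]=[0, 0, 3, 2]; VV[3]=[0, 0, 0, 3]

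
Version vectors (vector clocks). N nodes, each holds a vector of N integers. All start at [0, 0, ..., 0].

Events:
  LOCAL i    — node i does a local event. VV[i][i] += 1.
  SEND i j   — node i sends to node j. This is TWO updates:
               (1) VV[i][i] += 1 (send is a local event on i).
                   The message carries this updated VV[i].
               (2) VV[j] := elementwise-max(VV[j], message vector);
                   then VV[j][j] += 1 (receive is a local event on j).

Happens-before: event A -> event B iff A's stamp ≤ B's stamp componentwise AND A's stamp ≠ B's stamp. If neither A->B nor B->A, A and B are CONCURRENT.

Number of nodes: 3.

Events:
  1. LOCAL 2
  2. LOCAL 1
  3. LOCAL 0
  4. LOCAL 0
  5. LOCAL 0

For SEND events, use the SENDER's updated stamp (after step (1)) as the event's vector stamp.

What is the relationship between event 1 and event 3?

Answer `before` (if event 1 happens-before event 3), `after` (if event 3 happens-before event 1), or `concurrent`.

Answer: concurrent

Derivation:
Initial: VV[0]=[0, 0, 0]
Initial: VV[1]=[0, 0, 0]
Initial: VV[2]=[0, 0, 0]
Event 1: LOCAL 2: VV[2][2]++ -> VV[2]=[0, 0, 1]
Event 2: LOCAL 1: VV[1][1]++ -> VV[1]=[0, 1, 0]
Event 3: LOCAL 0: VV[0][0]++ -> VV[0]=[1, 0, 0]
Event 4: LOCAL 0: VV[0][0]++ -> VV[0]=[2, 0, 0]
Event 5: LOCAL 0: VV[0][0]++ -> VV[0]=[3, 0, 0]
Event 1 stamp: [0, 0, 1]
Event 3 stamp: [1, 0, 0]
[0, 0, 1] <= [1, 0, 0]? False
[1, 0, 0] <= [0, 0, 1]? False
Relation: concurrent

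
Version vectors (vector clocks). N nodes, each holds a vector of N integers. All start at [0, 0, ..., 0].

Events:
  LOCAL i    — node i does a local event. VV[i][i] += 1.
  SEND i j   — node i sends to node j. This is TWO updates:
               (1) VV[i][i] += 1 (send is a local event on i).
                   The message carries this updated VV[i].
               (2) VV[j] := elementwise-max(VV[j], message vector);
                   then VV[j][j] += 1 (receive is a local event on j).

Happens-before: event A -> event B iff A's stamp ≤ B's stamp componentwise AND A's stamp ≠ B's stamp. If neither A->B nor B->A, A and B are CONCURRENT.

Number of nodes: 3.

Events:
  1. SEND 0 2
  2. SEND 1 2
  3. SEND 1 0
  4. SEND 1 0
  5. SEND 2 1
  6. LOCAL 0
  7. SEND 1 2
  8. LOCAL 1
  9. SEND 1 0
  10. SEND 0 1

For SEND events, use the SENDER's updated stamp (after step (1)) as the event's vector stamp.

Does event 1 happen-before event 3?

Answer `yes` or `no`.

Initial: VV[0]=[0, 0, 0]
Initial: VV[1]=[0, 0, 0]
Initial: VV[2]=[0, 0, 0]
Event 1: SEND 0->2: VV[0][0]++ -> VV[0]=[1, 0, 0], msg_vec=[1, 0, 0]; VV[2]=max(VV[2],msg_vec) then VV[2][2]++ -> VV[2]=[1, 0, 1]
Event 2: SEND 1->2: VV[1][1]++ -> VV[1]=[0, 1, 0], msg_vec=[0, 1, 0]; VV[2]=max(VV[2],msg_vec) then VV[2][2]++ -> VV[2]=[1, 1, 2]
Event 3: SEND 1->0: VV[1][1]++ -> VV[1]=[0, 2, 0], msg_vec=[0, 2, 0]; VV[0]=max(VV[0],msg_vec) then VV[0][0]++ -> VV[0]=[2, 2, 0]
Event 4: SEND 1->0: VV[1][1]++ -> VV[1]=[0, 3, 0], msg_vec=[0, 3, 0]; VV[0]=max(VV[0],msg_vec) then VV[0][0]++ -> VV[0]=[3, 3, 0]
Event 5: SEND 2->1: VV[2][2]++ -> VV[2]=[1, 1, 3], msg_vec=[1, 1, 3]; VV[1]=max(VV[1],msg_vec) then VV[1][1]++ -> VV[1]=[1, 4, 3]
Event 6: LOCAL 0: VV[0][0]++ -> VV[0]=[4, 3, 0]
Event 7: SEND 1->2: VV[1][1]++ -> VV[1]=[1, 5, 3], msg_vec=[1, 5, 3]; VV[2]=max(VV[2],msg_vec) then VV[2][2]++ -> VV[2]=[1, 5, 4]
Event 8: LOCAL 1: VV[1][1]++ -> VV[1]=[1, 6, 3]
Event 9: SEND 1->0: VV[1][1]++ -> VV[1]=[1, 7, 3], msg_vec=[1, 7, 3]; VV[0]=max(VV[0],msg_vec) then VV[0][0]++ -> VV[0]=[5, 7, 3]
Event 10: SEND 0->1: VV[0][0]++ -> VV[0]=[6, 7, 3], msg_vec=[6, 7, 3]; VV[1]=max(VV[1],msg_vec) then VV[1][1]++ -> VV[1]=[6, 8, 3]
Event 1 stamp: [1, 0, 0]
Event 3 stamp: [0, 2, 0]
[1, 0, 0] <= [0, 2, 0]? False. Equal? False. Happens-before: False

Answer: no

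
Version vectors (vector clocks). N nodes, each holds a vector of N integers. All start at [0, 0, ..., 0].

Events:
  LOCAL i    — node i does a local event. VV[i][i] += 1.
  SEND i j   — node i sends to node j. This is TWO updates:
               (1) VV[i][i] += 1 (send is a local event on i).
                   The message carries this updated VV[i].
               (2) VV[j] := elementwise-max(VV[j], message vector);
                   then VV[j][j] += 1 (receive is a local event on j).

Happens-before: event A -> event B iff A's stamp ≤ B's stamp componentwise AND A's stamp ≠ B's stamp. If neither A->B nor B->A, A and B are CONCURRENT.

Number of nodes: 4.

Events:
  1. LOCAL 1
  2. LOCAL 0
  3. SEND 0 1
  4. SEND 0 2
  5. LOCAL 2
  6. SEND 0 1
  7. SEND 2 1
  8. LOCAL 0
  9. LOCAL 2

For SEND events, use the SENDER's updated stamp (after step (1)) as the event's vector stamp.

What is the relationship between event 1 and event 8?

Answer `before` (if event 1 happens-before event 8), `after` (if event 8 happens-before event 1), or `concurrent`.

Initial: VV[0]=[0, 0, 0, 0]
Initial: VV[1]=[0, 0, 0, 0]
Initial: VV[2]=[0, 0, 0, 0]
Initial: VV[3]=[0, 0, 0, 0]
Event 1: LOCAL 1: VV[1][1]++ -> VV[1]=[0, 1, 0, 0]
Event 2: LOCAL 0: VV[0][0]++ -> VV[0]=[1, 0, 0, 0]
Event 3: SEND 0->1: VV[0][0]++ -> VV[0]=[2, 0, 0, 0], msg_vec=[2, 0, 0, 0]; VV[1]=max(VV[1],msg_vec) then VV[1][1]++ -> VV[1]=[2, 2, 0, 0]
Event 4: SEND 0->2: VV[0][0]++ -> VV[0]=[3, 0, 0, 0], msg_vec=[3, 0, 0, 0]; VV[2]=max(VV[2],msg_vec) then VV[2][2]++ -> VV[2]=[3, 0, 1, 0]
Event 5: LOCAL 2: VV[2][2]++ -> VV[2]=[3, 0, 2, 0]
Event 6: SEND 0->1: VV[0][0]++ -> VV[0]=[4, 0, 0, 0], msg_vec=[4, 0, 0, 0]; VV[1]=max(VV[1],msg_vec) then VV[1][1]++ -> VV[1]=[4, 3, 0, 0]
Event 7: SEND 2->1: VV[2][2]++ -> VV[2]=[3, 0, 3, 0], msg_vec=[3, 0, 3, 0]; VV[1]=max(VV[1],msg_vec) then VV[1][1]++ -> VV[1]=[4, 4, 3, 0]
Event 8: LOCAL 0: VV[0][0]++ -> VV[0]=[5, 0, 0, 0]
Event 9: LOCAL 2: VV[2][2]++ -> VV[2]=[3, 0, 4, 0]
Event 1 stamp: [0, 1, 0, 0]
Event 8 stamp: [5, 0, 0, 0]
[0, 1, 0, 0] <= [5, 0, 0, 0]? False
[5, 0, 0, 0] <= [0, 1, 0, 0]? False
Relation: concurrent

Answer: concurrent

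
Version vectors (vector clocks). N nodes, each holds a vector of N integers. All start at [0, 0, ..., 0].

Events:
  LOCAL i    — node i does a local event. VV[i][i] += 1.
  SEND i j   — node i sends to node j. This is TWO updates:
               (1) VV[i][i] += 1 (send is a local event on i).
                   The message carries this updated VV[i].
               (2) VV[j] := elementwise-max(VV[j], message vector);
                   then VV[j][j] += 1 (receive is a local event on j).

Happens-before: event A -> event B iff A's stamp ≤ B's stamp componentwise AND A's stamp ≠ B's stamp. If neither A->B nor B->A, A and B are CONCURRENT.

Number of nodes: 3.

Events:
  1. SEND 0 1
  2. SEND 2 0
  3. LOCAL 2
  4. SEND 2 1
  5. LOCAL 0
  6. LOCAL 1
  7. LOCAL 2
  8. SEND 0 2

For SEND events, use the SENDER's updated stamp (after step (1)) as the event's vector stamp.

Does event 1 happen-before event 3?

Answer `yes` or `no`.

Initial: VV[0]=[0, 0, 0]
Initial: VV[1]=[0, 0, 0]
Initial: VV[2]=[0, 0, 0]
Event 1: SEND 0->1: VV[0][0]++ -> VV[0]=[1, 0, 0], msg_vec=[1, 0, 0]; VV[1]=max(VV[1],msg_vec) then VV[1][1]++ -> VV[1]=[1, 1, 0]
Event 2: SEND 2->0: VV[2][2]++ -> VV[2]=[0, 0, 1], msg_vec=[0, 0, 1]; VV[0]=max(VV[0],msg_vec) then VV[0][0]++ -> VV[0]=[2, 0, 1]
Event 3: LOCAL 2: VV[2][2]++ -> VV[2]=[0, 0, 2]
Event 4: SEND 2->1: VV[2][2]++ -> VV[2]=[0, 0, 3], msg_vec=[0, 0, 3]; VV[1]=max(VV[1],msg_vec) then VV[1][1]++ -> VV[1]=[1, 2, 3]
Event 5: LOCAL 0: VV[0][0]++ -> VV[0]=[3, 0, 1]
Event 6: LOCAL 1: VV[1][1]++ -> VV[1]=[1, 3, 3]
Event 7: LOCAL 2: VV[2][2]++ -> VV[2]=[0, 0, 4]
Event 8: SEND 0->2: VV[0][0]++ -> VV[0]=[4, 0, 1], msg_vec=[4, 0, 1]; VV[2]=max(VV[2],msg_vec) then VV[2][2]++ -> VV[2]=[4, 0, 5]
Event 1 stamp: [1, 0, 0]
Event 3 stamp: [0, 0, 2]
[1, 0, 0] <= [0, 0, 2]? False. Equal? False. Happens-before: False

Answer: no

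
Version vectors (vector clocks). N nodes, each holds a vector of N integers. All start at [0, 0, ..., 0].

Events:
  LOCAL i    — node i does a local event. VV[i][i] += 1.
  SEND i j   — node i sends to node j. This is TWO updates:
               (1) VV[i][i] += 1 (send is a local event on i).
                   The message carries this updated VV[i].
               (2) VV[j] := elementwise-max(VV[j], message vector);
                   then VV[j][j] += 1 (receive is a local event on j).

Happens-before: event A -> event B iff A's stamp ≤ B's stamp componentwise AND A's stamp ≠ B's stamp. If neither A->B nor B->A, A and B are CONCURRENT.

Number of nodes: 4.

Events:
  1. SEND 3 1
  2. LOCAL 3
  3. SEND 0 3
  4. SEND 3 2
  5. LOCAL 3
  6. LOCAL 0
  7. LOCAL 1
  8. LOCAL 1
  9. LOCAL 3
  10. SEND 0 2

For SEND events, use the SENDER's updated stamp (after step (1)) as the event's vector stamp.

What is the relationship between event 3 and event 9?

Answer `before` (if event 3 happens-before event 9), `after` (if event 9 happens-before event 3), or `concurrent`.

Initial: VV[0]=[0, 0, 0, 0]
Initial: VV[1]=[0, 0, 0, 0]
Initial: VV[2]=[0, 0, 0, 0]
Initial: VV[3]=[0, 0, 0, 0]
Event 1: SEND 3->1: VV[3][3]++ -> VV[3]=[0, 0, 0, 1], msg_vec=[0, 0, 0, 1]; VV[1]=max(VV[1],msg_vec) then VV[1][1]++ -> VV[1]=[0, 1, 0, 1]
Event 2: LOCAL 3: VV[3][3]++ -> VV[3]=[0, 0, 0, 2]
Event 3: SEND 0->3: VV[0][0]++ -> VV[0]=[1, 0, 0, 0], msg_vec=[1, 0, 0, 0]; VV[3]=max(VV[3],msg_vec) then VV[3][3]++ -> VV[3]=[1, 0, 0, 3]
Event 4: SEND 3->2: VV[3][3]++ -> VV[3]=[1, 0, 0, 4], msg_vec=[1, 0, 0, 4]; VV[2]=max(VV[2],msg_vec) then VV[2][2]++ -> VV[2]=[1, 0, 1, 4]
Event 5: LOCAL 3: VV[3][3]++ -> VV[3]=[1, 0, 0, 5]
Event 6: LOCAL 0: VV[0][0]++ -> VV[0]=[2, 0, 0, 0]
Event 7: LOCAL 1: VV[1][1]++ -> VV[1]=[0, 2, 0, 1]
Event 8: LOCAL 1: VV[1][1]++ -> VV[1]=[0, 3, 0, 1]
Event 9: LOCAL 3: VV[3][3]++ -> VV[3]=[1, 0, 0, 6]
Event 10: SEND 0->2: VV[0][0]++ -> VV[0]=[3, 0, 0, 0], msg_vec=[3, 0, 0, 0]; VV[2]=max(VV[2],msg_vec) then VV[2][2]++ -> VV[2]=[3, 0, 2, 4]
Event 3 stamp: [1, 0, 0, 0]
Event 9 stamp: [1, 0, 0, 6]
[1, 0, 0, 0] <= [1, 0, 0, 6]? True
[1, 0, 0, 6] <= [1, 0, 0, 0]? False
Relation: before

Answer: before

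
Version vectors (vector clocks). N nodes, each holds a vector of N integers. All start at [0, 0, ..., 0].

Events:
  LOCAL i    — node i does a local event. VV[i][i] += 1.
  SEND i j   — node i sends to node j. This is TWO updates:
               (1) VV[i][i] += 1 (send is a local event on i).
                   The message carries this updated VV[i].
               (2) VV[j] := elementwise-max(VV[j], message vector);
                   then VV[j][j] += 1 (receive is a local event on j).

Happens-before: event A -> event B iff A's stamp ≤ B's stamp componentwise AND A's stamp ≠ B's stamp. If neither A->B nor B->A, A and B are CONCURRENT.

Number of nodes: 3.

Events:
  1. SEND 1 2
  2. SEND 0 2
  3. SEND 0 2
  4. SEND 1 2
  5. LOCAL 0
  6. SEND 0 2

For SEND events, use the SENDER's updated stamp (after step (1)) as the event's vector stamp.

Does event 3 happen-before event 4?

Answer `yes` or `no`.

Answer: no

Derivation:
Initial: VV[0]=[0, 0, 0]
Initial: VV[1]=[0, 0, 0]
Initial: VV[2]=[0, 0, 0]
Event 1: SEND 1->2: VV[1][1]++ -> VV[1]=[0, 1, 0], msg_vec=[0, 1, 0]; VV[2]=max(VV[2],msg_vec) then VV[2][2]++ -> VV[2]=[0, 1, 1]
Event 2: SEND 0->2: VV[0][0]++ -> VV[0]=[1, 0, 0], msg_vec=[1, 0, 0]; VV[2]=max(VV[2],msg_vec) then VV[2][2]++ -> VV[2]=[1, 1, 2]
Event 3: SEND 0->2: VV[0][0]++ -> VV[0]=[2, 0, 0], msg_vec=[2, 0, 0]; VV[2]=max(VV[2],msg_vec) then VV[2][2]++ -> VV[2]=[2, 1, 3]
Event 4: SEND 1->2: VV[1][1]++ -> VV[1]=[0, 2, 0], msg_vec=[0, 2, 0]; VV[2]=max(VV[2],msg_vec) then VV[2][2]++ -> VV[2]=[2, 2, 4]
Event 5: LOCAL 0: VV[0][0]++ -> VV[0]=[3, 0, 0]
Event 6: SEND 0->2: VV[0][0]++ -> VV[0]=[4, 0, 0], msg_vec=[4, 0, 0]; VV[2]=max(VV[2],msg_vec) then VV[2][2]++ -> VV[2]=[4, 2, 5]
Event 3 stamp: [2, 0, 0]
Event 4 stamp: [0, 2, 0]
[2, 0, 0] <= [0, 2, 0]? False. Equal? False. Happens-before: False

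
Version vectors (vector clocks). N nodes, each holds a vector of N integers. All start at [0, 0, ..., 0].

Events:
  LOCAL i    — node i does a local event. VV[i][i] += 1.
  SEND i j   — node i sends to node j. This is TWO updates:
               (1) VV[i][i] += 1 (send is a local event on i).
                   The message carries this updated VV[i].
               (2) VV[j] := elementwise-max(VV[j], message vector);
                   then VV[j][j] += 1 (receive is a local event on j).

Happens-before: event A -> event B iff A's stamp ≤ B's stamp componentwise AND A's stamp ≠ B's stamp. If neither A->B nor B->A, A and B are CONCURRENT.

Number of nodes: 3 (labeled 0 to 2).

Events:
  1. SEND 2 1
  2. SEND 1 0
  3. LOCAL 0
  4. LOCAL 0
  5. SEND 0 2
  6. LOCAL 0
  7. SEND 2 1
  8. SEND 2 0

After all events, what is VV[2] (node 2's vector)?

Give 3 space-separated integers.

Initial: VV[0]=[0, 0, 0]
Initial: VV[1]=[0, 0, 0]
Initial: VV[2]=[0, 0, 0]
Event 1: SEND 2->1: VV[2][2]++ -> VV[2]=[0, 0, 1], msg_vec=[0, 0, 1]; VV[1]=max(VV[1],msg_vec) then VV[1][1]++ -> VV[1]=[0, 1, 1]
Event 2: SEND 1->0: VV[1][1]++ -> VV[1]=[0, 2, 1], msg_vec=[0, 2, 1]; VV[0]=max(VV[0],msg_vec) then VV[0][0]++ -> VV[0]=[1, 2, 1]
Event 3: LOCAL 0: VV[0][0]++ -> VV[0]=[2, 2, 1]
Event 4: LOCAL 0: VV[0][0]++ -> VV[0]=[3, 2, 1]
Event 5: SEND 0->2: VV[0][0]++ -> VV[0]=[4, 2, 1], msg_vec=[4, 2, 1]; VV[2]=max(VV[2],msg_vec) then VV[2][2]++ -> VV[2]=[4, 2, 2]
Event 6: LOCAL 0: VV[0][0]++ -> VV[0]=[5, 2, 1]
Event 7: SEND 2->1: VV[2][2]++ -> VV[2]=[4, 2, 3], msg_vec=[4, 2, 3]; VV[1]=max(VV[1],msg_vec) then VV[1][1]++ -> VV[1]=[4, 3, 3]
Event 8: SEND 2->0: VV[2][2]++ -> VV[2]=[4, 2, 4], msg_vec=[4, 2, 4]; VV[0]=max(VV[0],msg_vec) then VV[0][0]++ -> VV[0]=[6, 2, 4]
Final vectors: VV[0]=[6, 2, 4]; VV[1]=[4, 3, 3]; VV[2]=[4, 2, 4]

Answer: 4 2 4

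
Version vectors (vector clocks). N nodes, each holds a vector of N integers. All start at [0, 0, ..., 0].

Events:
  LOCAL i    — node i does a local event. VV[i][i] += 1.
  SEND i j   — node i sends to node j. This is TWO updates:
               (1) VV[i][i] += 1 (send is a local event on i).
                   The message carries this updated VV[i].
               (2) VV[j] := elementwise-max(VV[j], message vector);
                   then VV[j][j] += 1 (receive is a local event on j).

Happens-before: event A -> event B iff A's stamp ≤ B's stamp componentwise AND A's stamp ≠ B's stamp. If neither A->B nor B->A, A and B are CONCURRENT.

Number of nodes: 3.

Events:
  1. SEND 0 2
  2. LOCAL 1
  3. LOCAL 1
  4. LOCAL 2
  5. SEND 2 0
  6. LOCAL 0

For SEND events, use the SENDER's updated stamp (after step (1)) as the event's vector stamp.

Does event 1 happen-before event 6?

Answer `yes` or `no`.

Answer: yes

Derivation:
Initial: VV[0]=[0, 0, 0]
Initial: VV[1]=[0, 0, 0]
Initial: VV[2]=[0, 0, 0]
Event 1: SEND 0->2: VV[0][0]++ -> VV[0]=[1, 0, 0], msg_vec=[1, 0, 0]; VV[2]=max(VV[2],msg_vec) then VV[2][2]++ -> VV[2]=[1, 0, 1]
Event 2: LOCAL 1: VV[1][1]++ -> VV[1]=[0, 1, 0]
Event 3: LOCAL 1: VV[1][1]++ -> VV[1]=[0, 2, 0]
Event 4: LOCAL 2: VV[2][2]++ -> VV[2]=[1, 0, 2]
Event 5: SEND 2->0: VV[2][2]++ -> VV[2]=[1, 0, 3], msg_vec=[1, 0, 3]; VV[0]=max(VV[0],msg_vec) then VV[0][0]++ -> VV[0]=[2, 0, 3]
Event 6: LOCAL 0: VV[0][0]++ -> VV[0]=[3, 0, 3]
Event 1 stamp: [1, 0, 0]
Event 6 stamp: [3, 0, 3]
[1, 0, 0] <= [3, 0, 3]? True. Equal? False. Happens-before: True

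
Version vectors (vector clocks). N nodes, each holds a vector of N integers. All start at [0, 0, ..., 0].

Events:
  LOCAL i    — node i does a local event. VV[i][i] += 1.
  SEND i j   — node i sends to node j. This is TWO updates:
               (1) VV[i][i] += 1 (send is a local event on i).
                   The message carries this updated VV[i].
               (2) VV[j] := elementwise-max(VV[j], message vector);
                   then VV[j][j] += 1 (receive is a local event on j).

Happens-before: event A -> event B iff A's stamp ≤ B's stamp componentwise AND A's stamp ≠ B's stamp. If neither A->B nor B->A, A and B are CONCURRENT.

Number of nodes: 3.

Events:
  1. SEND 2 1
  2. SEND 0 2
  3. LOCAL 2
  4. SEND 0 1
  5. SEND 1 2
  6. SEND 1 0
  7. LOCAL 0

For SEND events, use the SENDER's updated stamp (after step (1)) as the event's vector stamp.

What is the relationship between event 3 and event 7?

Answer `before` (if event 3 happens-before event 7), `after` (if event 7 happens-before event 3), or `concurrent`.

Initial: VV[0]=[0, 0, 0]
Initial: VV[1]=[0, 0, 0]
Initial: VV[2]=[0, 0, 0]
Event 1: SEND 2->1: VV[2][2]++ -> VV[2]=[0, 0, 1], msg_vec=[0, 0, 1]; VV[1]=max(VV[1],msg_vec) then VV[1][1]++ -> VV[1]=[0, 1, 1]
Event 2: SEND 0->2: VV[0][0]++ -> VV[0]=[1, 0, 0], msg_vec=[1, 0, 0]; VV[2]=max(VV[2],msg_vec) then VV[2][2]++ -> VV[2]=[1, 0, 2]
Event 3: LOCAL 2: VV[2][2]++ -> VV[2]=[1, 0, 3]
Event 4: SEND 0->1: VV[0][0]++ -> VV[0]=[2, 0, 0], msg_vec=[2, 0, 0]; VV[1]=max(VV[1],msg_vec) then VV[1][1]++ -> VV[1]=[2, 2, 1]
Event 5: SEND 1->2: VV[1][1]++ -> VV[1]=[2, 3, 1], msg_vec=[2, 3, 1]; VV[2]=max(VV[2],msg_vec) then VV[2][2]++ -> VV[2]=[2, 3, 4]
Event 6: SEND 1->0: VV[1][1]++ -> VV[1]=[2, 4, 1], msg_vec=[2, 4, 1]; VV[0]=max(VV[0],msg_vec) then VV[0][0]++ -> VV[0]=[3, 4, 1]
Event 7: LOCAL 0: VV[0][0]++ -> VV[0]=[4, 4, 1]
Event 3 stamp: [1, 0, 3]
Event 7 stamp: [4, 4, 1]
[1, 0, 3] <= [4, 4, 1]? False
[4, 4, 1] <= [1, 0, 3]? False
Relation: concurrent

Answer: concurrent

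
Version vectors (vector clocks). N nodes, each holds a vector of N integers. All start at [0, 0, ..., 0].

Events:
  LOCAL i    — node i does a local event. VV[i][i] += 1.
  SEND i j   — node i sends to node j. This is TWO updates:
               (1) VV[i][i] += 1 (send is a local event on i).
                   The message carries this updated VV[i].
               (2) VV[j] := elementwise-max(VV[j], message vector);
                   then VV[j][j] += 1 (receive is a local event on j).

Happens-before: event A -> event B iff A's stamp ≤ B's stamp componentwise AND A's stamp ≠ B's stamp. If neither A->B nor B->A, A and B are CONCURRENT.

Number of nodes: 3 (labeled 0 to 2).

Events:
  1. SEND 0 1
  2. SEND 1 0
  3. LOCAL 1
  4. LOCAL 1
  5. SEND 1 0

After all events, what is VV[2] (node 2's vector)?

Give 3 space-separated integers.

Answer: 0 0 0

Derivation:
Initial: VV[0]=[0, 0, 0]
Initial: VV[1]=[0, 0, 0]
Initial: VV[2]=[0, 0, 0]
Event 1: SEND 0->1: VV[0][0]++ -> VV[0]=[1, 0, 0], msg_vec=[1, 0, 0]; VV[1]=max(VV[1],msg_vec) then VV[1][1]++ -> VV[1]=[1, 1, 0]
Event 2: SEND 1->0: VV[1][1]++ -> VV[1]=[1, 2, 0], msg_vec=[1, 2, 0]; VV[0]=max(VV[0],msg_vec) then VV[0][0]++ -> VV[0]=[2, 2, 0]
Event 3: LOCAL 1: VV[1][1]++ -> VV[1]=[1, 3, 0]
Event 4: LOCAL 1: VV[1][1]++ -> VV[1]=[1, 4, 0]
Event 5: SEND 1->0: VV[1][1]++ -> VV[1]=[1, 5, 0], msg_vec=[1, 5, 0]; VV[0]=max(VV[0],msg_vec) then VV[0][0]++ -> VV[0]=[3, 5, 0]
Final vectors: VV[0]=[3, 5, 0]; VV[1]=[1, 5, 0]; VV[2]=[0, 0, 0]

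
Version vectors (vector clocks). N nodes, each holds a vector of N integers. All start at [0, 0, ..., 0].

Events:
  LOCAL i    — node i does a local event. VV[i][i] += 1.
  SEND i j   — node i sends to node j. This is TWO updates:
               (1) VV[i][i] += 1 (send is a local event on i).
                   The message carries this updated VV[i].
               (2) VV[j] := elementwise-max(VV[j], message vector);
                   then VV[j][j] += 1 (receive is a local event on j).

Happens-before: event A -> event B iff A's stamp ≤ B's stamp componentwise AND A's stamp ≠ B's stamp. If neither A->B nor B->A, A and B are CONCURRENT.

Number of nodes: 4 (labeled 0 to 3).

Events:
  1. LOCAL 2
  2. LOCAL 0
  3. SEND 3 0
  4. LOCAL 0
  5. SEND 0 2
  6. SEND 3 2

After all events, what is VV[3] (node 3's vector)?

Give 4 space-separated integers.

Answer: 0 0 0 2

Derivation:
Initial: VV[0]=[0, 0, 0, 0]
Initial: VV[1]=[0, 0, 0, 0]
Initial: VV[2]=[0, 0, 0, 0]
Initial: VV[3]=[0, 0, 0, 0]
Event 1: LOCAL 2: VV[2][2]++ -> VV[2]=[0, 0, 1, 0]
Event 2: LOCAL 0: VV[0][0]++ -> VV[0]=[1, 0, 0, 0]
Event 3: SEND 3->0: VV[3][3]++ -> VV[3]=[0, 0, 0, 1], msg_vec=[0, 0, 0, 1]; VV[0]=max(VV[0],msg_vec) then VV[0][0]++ -> VV[0]=[2, 0, 0, 1]
Event 4: LOCAL 0: VV[0][0]++ -> VV[0]=[3, 0, 0, 1]
Event 5: SEND 0->2: VV[0][0]++ -> VV[0]=[4, 0, 0, 1], msg_vec=[4, 0, 0, 1]; VV[2]=max(VV[2],msg_vec) then VV[2][2]++ -> VV[2]=[4, 0, 2, 1]
Event 6: SEND 3->2: VV[3][3]++ -> VV[3]=[0, 0, 0, 2], msg_vec=[0, 0, 0, 2]; VV[2]=max(VV[2],msg_vec) then VV[2][2]++ -> VV[2]=[4, 0, 3, 2]
Final vectors: VV[0]=[4, 0, 0, 1]; VV[1]=[0, 0, 0, 0]; VV[2]=[4, 0, 3, 2]; VV[3]=[0, 0, 0, 2]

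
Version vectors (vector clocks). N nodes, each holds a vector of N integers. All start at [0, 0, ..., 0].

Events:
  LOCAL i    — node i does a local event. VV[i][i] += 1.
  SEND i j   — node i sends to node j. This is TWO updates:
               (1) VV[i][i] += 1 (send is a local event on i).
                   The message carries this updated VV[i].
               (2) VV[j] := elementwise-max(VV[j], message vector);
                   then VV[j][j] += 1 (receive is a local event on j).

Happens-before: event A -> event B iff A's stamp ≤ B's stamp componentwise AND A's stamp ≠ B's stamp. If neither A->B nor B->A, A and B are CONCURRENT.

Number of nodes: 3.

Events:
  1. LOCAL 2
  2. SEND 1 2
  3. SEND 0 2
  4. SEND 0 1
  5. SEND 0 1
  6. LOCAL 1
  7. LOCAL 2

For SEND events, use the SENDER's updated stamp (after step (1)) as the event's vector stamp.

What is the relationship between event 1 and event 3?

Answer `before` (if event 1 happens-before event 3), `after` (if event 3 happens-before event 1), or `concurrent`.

Answer: concurrent

Derivation:
Initial: VV[0]=[0, 0, 0]
Initial: VV[1]=[0, 0, 0]
Initial: VV[2]=[0, 0, 0]
Event 1: LOCAL 2: VV[2][2]++ -> VV[2]=[0, 0, 1]
Event 2: SEND 1->2: VV[1][1]++ -> VV[1]=[0, 1, 0], msg_vec=[0, 1, 0]; VV[2]=max(VV[2],msg_vec) then VV[2][2]++ -> VV[2]=[0, 1, 2]
Event 3: SEND 0->2: VV[0][0]++ -> VV[0]=[1, 0, 0], msg_vec=[1, 0, 0]; VV[2]=max(VV[2],msg_vec) then VV[2][2]++ -> VV[2]=[1, 1, 3]
Event 4: SEND 0->1: VV[0][0]++ -> VV[0]=[2, 0, 0], msg_vec=[2, 0, 0]; VV[1]=max(VV[1],msg_vec) then VV[1][1]++ -> VV[1]=[2, 2, 0]
Event 5: SEND 0->1: VV[0][0]++ -> VV[0]=[3, 0, 0], msg_vec=[3, 0, 0]; VV[1]=max(VV[1],msg_vec) then VV[1][1]++ -> VV[1]=[3, 3, 0]
Event 6: LOCAL 1: VV[1][1]++ -> VV[1]=[3, 4, 0]
Event 7: LOCAL 2: VV[2][2]++ -> VV[2]=[1, 1, 4]
Event 1 stamp: [0, 0, 1]
Event 3 stamp: [1, 0, 0]
[0, 0, 1] <= [1, 0, 0]? False
[1, 0, 0] <= [0, 0, 1]? False
Relation: concurrent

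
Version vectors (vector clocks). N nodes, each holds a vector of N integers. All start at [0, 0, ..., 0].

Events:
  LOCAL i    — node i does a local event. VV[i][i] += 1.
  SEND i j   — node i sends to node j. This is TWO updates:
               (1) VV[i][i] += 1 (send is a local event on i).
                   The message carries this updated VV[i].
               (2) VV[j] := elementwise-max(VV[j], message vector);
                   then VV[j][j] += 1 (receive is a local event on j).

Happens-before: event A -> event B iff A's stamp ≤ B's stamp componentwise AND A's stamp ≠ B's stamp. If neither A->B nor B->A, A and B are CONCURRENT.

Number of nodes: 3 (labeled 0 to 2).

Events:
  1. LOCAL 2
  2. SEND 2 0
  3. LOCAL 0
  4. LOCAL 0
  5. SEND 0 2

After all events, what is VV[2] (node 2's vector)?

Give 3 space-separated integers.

Answer: 4 0 3

Derivation:
Initial: VV[0]=[0, 0, 0]
Initial: VV[1]=[0, 0, 0]
Initial: VV[2]=[0, 0, 0]
Event 1: LOCAL 2: VV[2][2]++ -> VV[2]=[0, 0, 1]
Event 2: SEND 2->0: VV[2][2]++ -> VV[2]=[0, 0, 2], msg_vec=[0, 0, 2]; VV[0]=max(VV[0],msg_vec) then VV[0][0]++ -> VV[0]=[1, 0, 2]
Event 3: LOCAL 0: VV[0][0]++ -> VV[0]=[2, 0, 2]
Event 4: LOCAL 0: VV[0][0]++ -> VV[0]=[3, 0, 2]
Event 5: SEND 0->2: VV[0][0]++ -> VV[0]=[4, 0, 2], msg_vec=[4, 0, 2]; VV[2]=max(VV[2],msg_vec) then VV[2][2]++ -> VV[2]=[4, 0, 3]
Final vectors: VV[0]=[4, 0, 2]; VV[1]=[0, 0, 0]; VV[2]=[4, 0, 3]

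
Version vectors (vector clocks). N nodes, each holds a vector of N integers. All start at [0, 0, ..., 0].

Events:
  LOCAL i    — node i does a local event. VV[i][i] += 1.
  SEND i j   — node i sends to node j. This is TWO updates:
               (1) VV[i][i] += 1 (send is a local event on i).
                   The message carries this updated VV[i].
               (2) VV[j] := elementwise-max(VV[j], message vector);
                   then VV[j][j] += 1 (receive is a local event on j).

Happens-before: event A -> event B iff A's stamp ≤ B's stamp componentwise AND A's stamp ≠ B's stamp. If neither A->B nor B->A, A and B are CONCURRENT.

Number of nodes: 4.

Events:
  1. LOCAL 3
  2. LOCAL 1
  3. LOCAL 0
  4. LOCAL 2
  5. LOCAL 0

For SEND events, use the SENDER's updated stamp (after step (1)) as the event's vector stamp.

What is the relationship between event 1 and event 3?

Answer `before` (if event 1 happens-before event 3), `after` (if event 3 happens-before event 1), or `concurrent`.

Initial: VV[0]=[0, 0, 0, 0]
Initial: VV[1]=[0, 0, 0, 0]
Initial: VV[2]=[0, 0, 0, 0]
Initial: VV[3]=[0, 0, 0, 0]
Event 1: LOCAL 3: VV[3][3]++ -> VV[3]=[0, 0, 0, 1]
Event 2: LOCAL 1: VV[1][1]++ -> VV[1]=[0, 1, 0, 0]
Event 3: LOCAL 0: VV[0][0]++ -> VV[0]=[1, 0, 0, 0]
Event 4: LOCAL 2: VV[2][2]++ -> VV[2]=[0, 0, 1, 0]
Event 5: LOCAL 0: VV[0][0]++ -> VV[0]=[2, 0, 0, 0]
Event 1 stamp: [0, 0, 0, 1]
Event 3 stamp: [1, 0, 0, 0]
[0, 0, 0, 1] <= [1, 0, 0, 0]? False
[1, 0, 0, 0] <= [0, 0, 0, 1]? False
Relation: concurrent

Answer: concurrent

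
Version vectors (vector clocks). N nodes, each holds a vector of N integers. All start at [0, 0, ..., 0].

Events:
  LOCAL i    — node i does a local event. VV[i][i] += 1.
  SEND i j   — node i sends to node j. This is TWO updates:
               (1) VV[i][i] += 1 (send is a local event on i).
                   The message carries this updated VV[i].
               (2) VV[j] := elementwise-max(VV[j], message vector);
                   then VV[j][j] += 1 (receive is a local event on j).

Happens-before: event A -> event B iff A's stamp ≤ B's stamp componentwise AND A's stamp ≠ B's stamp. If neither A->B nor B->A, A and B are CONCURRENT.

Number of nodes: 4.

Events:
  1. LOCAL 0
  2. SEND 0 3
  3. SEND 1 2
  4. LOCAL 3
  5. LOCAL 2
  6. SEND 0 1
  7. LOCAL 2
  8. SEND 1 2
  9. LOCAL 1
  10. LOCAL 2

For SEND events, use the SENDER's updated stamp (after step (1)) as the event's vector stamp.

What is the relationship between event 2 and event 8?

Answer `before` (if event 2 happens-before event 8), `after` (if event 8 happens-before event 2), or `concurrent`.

Initial: VV[0]=[0, 0, 0, 0]
Initial: VV[1]=[0, 0, 0, 0]
Initial: VV[2]=[0, 0, 0, 0]
Initial: VV[3]=[0, 0, 0, 0]
Event 1: LOCAL 0: VV[0][0]++ -> VV[0]=[1, 0, 0, 0]
Event 2: SEND 0->3: VV[0][0]++ -> VV[0]=[2, 0, 0, 0], msg_vec=[2, 0, 0, 0]; VV[3]=max(VV[3],msg_vec) then VV[3][3]++ -> VV[3]=[2, 0, 0, 1]
Event 3: SEND 1->2: VV[1][1]++ -> VV[1]=[0, 1, 0, 0], msg_vec=[0, 1, 0, 0]; VV[2]=max(VV[2],msg_vec) then VV[2][2]++ -> VV[2]=[0, 1, 1, 0]
Event 4: LOCAL 3: VV[3][3]++ -> VV[3]=[2, 0, 0, 2]
Event 5: LOCAL 2: VV[2][2]++ -> VV[2]=[0, 1, 2, 0]
Event 6: SEND 0->1: VV[0][0]++ -> VV[0]=[3, 0, 0, 0], msg_vec=[3, 0, 0, 0]; VV[1]=max(VV[1],msg_vec) then VV[1][1]++ -> VV[1]=[3, 2, 0, 0]
Event 7: LOCAL 2: VV[2][2]++ -> VV[2]=[0, 1, 3, 0]
Event 8: SEND 1->2: VV[1][1]++ -> VV[1]=[3, 3, 0, 0], msg_vec=[3, 3, 0, 0]; VV[2]=max(VV[2],msg_vec) then VV[2][2]++ -> VV[2]=[3, 3, 4, 0]
Event 9: LOCAL 1: VV[1][1]++ -> VV[1]=[3, 4, 0, 0]
Event 10: LOCAL 2: VV[2][2]++ -> VV[2]=[3, 3, 5, 0]
Event 2 stamp: [2, 0, 0, 0]
Event 8 stamp: [3, 3, 0, 0]
[2, 0, 0, 0] <= [3, 3, 0, 0]? True
[3, 3, 0, 0] <= [2, 0, 0, 0]? False
Relation: before

Answer: before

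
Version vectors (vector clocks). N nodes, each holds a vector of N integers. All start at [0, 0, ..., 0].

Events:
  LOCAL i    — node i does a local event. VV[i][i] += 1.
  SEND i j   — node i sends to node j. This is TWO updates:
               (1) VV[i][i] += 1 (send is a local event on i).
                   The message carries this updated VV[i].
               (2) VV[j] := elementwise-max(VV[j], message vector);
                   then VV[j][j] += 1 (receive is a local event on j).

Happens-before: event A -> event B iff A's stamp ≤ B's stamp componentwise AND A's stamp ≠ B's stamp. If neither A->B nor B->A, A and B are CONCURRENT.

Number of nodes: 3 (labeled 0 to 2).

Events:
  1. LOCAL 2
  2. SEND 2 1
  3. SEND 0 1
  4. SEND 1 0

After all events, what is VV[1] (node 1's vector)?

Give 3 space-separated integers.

Answer: 1 3 2

Derivation:
Initial: VV[0]=[0, 0, 0]
Initial: VV[1]=[0, 0, 0]
Initial: VV[2]=[0, 0, 0]
Event 1: LOCAL 2: VV[2][2]++ -> VV[2]=[0, 0, 1]
Event 2: SEND 2->1: VV[2][2]++ -> VV[2]=[0, 0, 2], msg_vec=[0, 0, 2]; VV[1]=max(VV[1],msg_vec) then VV[1][1]++ -> VV[1]=[0, 1, 2]
Event 3: SEND 0->1: VV[0][0]++ -> VV[0]=[1, 0, 0], msg_vec=[1, 0, 0]; VV[1]=max(VV[1],msg_vec) then VV[1][1]++ -> VV[1]=[1, 2, 2]
Event 4: SEND 1->0: VV[1][1]++ -> VV[1]=[1, 3, 2], msg_vec=[1, 3, 2]; VV[0]=max(VV[0],msg_vec) then VV[0][0]++ -> VV[0]=[2, 3, 2]
Final vectors: VV[0]=[2, 3, 2]; VV[1]=[1, 3, 2]; VV[2]=[0, 0, 2]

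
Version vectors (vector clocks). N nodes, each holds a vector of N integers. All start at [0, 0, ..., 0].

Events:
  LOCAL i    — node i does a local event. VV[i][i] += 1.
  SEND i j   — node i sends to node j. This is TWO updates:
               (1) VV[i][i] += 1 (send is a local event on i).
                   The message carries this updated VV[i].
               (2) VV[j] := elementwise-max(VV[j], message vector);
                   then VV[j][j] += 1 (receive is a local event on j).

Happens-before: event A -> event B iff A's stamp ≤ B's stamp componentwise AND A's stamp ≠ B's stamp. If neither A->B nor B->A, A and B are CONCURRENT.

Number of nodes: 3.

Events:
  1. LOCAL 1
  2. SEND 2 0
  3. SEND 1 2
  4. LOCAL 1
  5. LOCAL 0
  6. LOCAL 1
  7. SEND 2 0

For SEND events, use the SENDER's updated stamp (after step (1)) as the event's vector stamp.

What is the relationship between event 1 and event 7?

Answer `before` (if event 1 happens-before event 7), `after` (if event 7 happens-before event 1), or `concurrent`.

Initial: VV[0]=[0, 0, 0]
Initial: VV[1]=[0, 0, 0]
Initial: VV[2]=[0, 0, 0]
Event 1: LOCAL 1: VV[1][1]++ -> VV[1]=[0, 1, 0]
Event 2: SEND 2->0: VV[2][2]++ -> VV[2]=[0, 0, 1], msg_vec=[0, 0, 1]; VV[0]=max(VV[0],msg_vec) then VV[0][0]++ -> VV[0]=[1, 0, 1]
Event 3: SEND 1->2: VV[1][1]++ -> VV[1]=[0, 2, 0], msg_vec=[0, 2, 0]; VV[2]=max(VV[2],msg_vec) then VV[2][2]++ -> VV[2]=[0, 2, 2]
Event 4: LOCAL 1: VV[1][1]++ -> VV[1]=[0, 3, 0]
Event 5: LOCAL 0: VV[0][0]++ -> VV[0]=[2, 0, 1]
Event 6: LOCAL 1: VV[1][1]++ -> VV[1]=[0, 4, 0]
Event 7: SEND 2->0: VV[2][2]++ -> VV[2]=[0, 2, 3], msg_vec=[0, 2, 3]; VV[0]=max(VV[0],msg_vec) then VV[0][0]++ -> VV[0]=[3, 2, 3]
Event 1 stamp: [0, 1, 0]
Event 7 stamp: [0, 2, 3]
[0, 1, 0] <= [0, 2, 3]? True
[0, 2, 3] <= [0, 1, 0]? False
Relation: before

Answer: before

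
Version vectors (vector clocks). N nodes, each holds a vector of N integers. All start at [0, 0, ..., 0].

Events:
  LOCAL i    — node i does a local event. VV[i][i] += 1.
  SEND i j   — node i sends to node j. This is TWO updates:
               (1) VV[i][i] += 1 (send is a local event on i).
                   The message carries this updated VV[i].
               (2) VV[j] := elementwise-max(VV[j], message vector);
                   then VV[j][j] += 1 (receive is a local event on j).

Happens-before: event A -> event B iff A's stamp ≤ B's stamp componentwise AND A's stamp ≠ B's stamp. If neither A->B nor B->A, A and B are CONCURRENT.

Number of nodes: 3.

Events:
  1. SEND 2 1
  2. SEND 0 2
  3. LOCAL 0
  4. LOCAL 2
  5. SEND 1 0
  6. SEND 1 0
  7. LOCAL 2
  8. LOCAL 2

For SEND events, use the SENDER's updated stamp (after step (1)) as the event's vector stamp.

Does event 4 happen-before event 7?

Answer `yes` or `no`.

Initial: VV[0]=[0, 0, 0]
Initial: VV[1]=[0, 0, 0]
Initial: VV[2]=[0, 0, 0]
Event 1: SEND 2->1: VV[2][2]++ -> VV[2]=[0, 0, 1], msg_vec=[0, 0, 1]; VV[1]=max(VV[1],msg_vec) then VV[1][1]++ -> VV[1]=[0, 1, 1]
Event 2: SEND 0->2: VV[0][0]++ -> VV[0]=[1, 0, 0], msg_vec=[1, 0, 0]; VV[2]=max(VV[2],msg_vec) then VV[2][2]++ -> VV[2]=[1, 0, 2]
Event 3: LOCAL 0: VV[0][0]++ -> VV[0]=[2, 0, 0]
Event 4: LOCAL 2: VV[2][2]++ -> VV[2]=[1, 0, 3]
Event 5: SEND 1->0: VV[1][1]++ -> VV[1]=[0, 2, 1], msg_vec=[0, 2, 1]; VV[0]=max(VV[0],msg_vec) then VV[0][0]++ -> VV[0]=[3, 2, 1]
Event 6: SEND 1->0: VV[1][1]++ -> VV[1]=[0, 3, 1], msg_vec=[0, 3, 1]; VV[0]=max(VV[0],msg_vec) then VV[0][0]++ -> VV[0]=[4, 3, 1]
Event 7: LOCAL 2: VV[2][2]++ -> VV[2]=[1, 0, 4]
Event 8: LOCAL 2: VV[2][2]++ -> VV[2]=[1, 0, 5]
Event 4 stamp: [1, 0, 3]
Event 7 stamp: [1, 0, 4]
[1, 0, 3] <= [1, 0, 4]? True. Equal? False. Happens-before: True

Answer: yes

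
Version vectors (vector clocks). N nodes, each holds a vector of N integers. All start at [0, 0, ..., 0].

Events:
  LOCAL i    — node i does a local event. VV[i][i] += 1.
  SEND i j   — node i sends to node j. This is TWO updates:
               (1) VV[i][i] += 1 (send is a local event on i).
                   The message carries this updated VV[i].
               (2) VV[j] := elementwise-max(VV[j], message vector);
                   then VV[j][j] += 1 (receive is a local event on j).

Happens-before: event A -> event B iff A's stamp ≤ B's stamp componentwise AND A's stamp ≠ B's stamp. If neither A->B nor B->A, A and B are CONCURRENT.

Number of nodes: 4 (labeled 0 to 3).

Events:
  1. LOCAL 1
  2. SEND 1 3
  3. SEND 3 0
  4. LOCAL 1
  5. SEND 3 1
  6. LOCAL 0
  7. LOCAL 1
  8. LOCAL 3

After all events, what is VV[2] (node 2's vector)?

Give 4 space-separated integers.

Answer: 0 0 0 0

Derivation:
Initial: VV[0]=[0, 0, 0, 0]
Initial: VV[1]=[0, 0, 0, 0]
Initial: VV[2]=[0, 0, 0, 0]
Initial: VV[3]=[0, 0, 0, 0]
Event 1: LOCAL 1: VV[1][1]++ -> VV[1]=[0, 1, 0, 0]
Event 2: SEND 1->3: VV[1][1]++ -> VV[1]=[0, 2, 0, 0], msg_vec=[0, 2, 0, 0]; VV[3]=max(VV[3],msg_vec) then VV[3][3]++ -> VV[3]=[0, 2, 0, 1]
Event 3: SEND 3->0: VV[3][3]++ -> VV[3]=[0, 2, 0, 2], msg_vec=[0, 2, 0, 2]; VV[0]=max(VV[0],msg_vec) then VV[0][0]++ -> VV[0]=[1, 2, 0, 2]
Event 4: LOCAL 1: VV[1][1]++ -> VV[1]=[0, 3, 0, 0]
Event 5: SEND 3->1: VV[3][3]++ -> VV[3]=[0, 2, 0, 3], msg_vec=[0, 2, 0, 3]; VV[1]=max(VV[1],msg_vec) then VV[1][1]++ -> VV[1]=[0, 4, 0, 3]
Event 6: LOCAL 0: VV[0][0]++ -> VV[0]=[2, 2, 0, 2]
Event 7: LOCAL 1: VV[1][1]++ -> VV[1]=[0, 5, 0, 3]
Event 8: LOCAL 3: VV[3][3]++ -> VV[3]=[0, 2, 0, 4]
Final vectors: VV[0]=[2, 2, 0, 2]; VV[1]=[0, 5, 0, 3]; VV[2]=[0, 0, 0, 0]; VV[3]=[0, 2, 0, 4]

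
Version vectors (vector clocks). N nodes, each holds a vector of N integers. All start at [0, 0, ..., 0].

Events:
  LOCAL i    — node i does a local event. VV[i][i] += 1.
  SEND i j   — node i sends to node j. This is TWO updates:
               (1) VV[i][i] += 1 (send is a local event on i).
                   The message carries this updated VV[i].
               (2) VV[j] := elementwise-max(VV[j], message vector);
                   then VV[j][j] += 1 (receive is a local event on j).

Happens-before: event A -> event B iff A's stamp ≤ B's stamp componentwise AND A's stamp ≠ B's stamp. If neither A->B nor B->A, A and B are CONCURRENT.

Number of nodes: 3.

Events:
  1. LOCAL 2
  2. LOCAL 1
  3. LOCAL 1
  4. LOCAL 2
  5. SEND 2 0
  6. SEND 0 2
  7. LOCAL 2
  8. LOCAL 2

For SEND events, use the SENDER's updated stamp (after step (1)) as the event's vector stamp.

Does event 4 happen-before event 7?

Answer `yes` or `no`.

Answer: yes

Derivation:
Initial: VV[0]=[0, 0, 0]
Initial: VV[1]=[0, 0, 0]
Initial: VV[2]=[0, 0, 0]
Event 1: LOCAL 2: VV[2][2]++ -> VV[2]=[0, 0, 1]
Event 2: LOCAL 1: VV[1][1]++ -> VV[1]=[0, 1, 0]
Event 3: LOCAL 1: VV[1][1]++ -> VV[1]=[0, 2, 0]
Event 4: LOCAL 2: VV[2][2]++ -> VV[2]=[0, 0, 2]
Event 5: SEND 2->0: VV[2][2]++ -> VV[2]=[0, 0, 3], msg_vec=[0, 0, 3]; VV[0]=max(VV[0],msg_vec) then VV[0][0]++ -> VV[0]=[1, 0, 3]
Event 6: SEND 0->2: VV[0][0]++ -> VV[0]=[2, 0, 3], msg_vec=[2, 0, 3]; VV[2]=max(VV[2],msg_vec) then VV[2][2]++ -> VV[2]=[2, 0, 4]
Event 7: LOCAL 2: VV[2][2]++ -> VV[2]=[2, 0, 5]
Event 8: LOCAL 2: VV[2][2]++ -> VV[2]=[2, 0, 6]
Event 4 stamp: [0, 0, 2]
Event 7 stamp: [2, 0, 5]
[0, 0, 2] <= [2, 0, 5]? True. Equal? False. Happens-before: True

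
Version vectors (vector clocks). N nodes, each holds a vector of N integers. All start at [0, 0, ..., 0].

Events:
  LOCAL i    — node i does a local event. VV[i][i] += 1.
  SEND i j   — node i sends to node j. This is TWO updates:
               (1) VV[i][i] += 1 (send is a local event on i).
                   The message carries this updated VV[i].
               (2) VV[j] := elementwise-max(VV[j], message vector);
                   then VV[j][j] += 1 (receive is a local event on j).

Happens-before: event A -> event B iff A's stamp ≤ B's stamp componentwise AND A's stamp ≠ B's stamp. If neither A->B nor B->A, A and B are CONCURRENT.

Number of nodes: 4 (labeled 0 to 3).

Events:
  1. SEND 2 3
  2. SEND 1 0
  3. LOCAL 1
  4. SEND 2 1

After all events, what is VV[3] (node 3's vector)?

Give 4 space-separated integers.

Initial: VV[0]=[0, 0, 0, 0]
Initial: VV[1]=[0, 0, 0, 0]
Initial: VV[2]=[0, 0, 0, 0]
Initial: VV[3]=[0, 0, 0, 0]
Event 1: SEND 2->3: VV[2][2]++ -> VV[2]=[0, 0, 1, 0], msg_vec=[0, 0, 1, 0]; VV[3]=max(VV[3],msg_vec) then VV[3][3]++ -> VV[3]=[0, 0, 1, 1]
Event 2: SEND 1->0: VV[1][1]++ -> VV[1]=[0, 1, 0, 0], msg_vec=[0, 1, 0, 0]; VV[0]=max(VV[0],msg_vec) then VV[0][0]++ -> VV[0]=[1, 1, 0, 0]
Event 3: LOCAL 1: VV[1][1]++ -> VV[1]=[0, 2, 0, 0]
Event 4: SEND 2->1: VV[2][2]++ -> VV[2]=[0, 0, 2, 0], msg_vec=[0, 0, 2, 0]; VV[1]=max(VV[1],msg_vec) then VV[1][1]++ -> VV[1]=[0, 3, 2, 0]
Final vectors: VV[0]=[1, 1, 0, 0]; VV[1]=[0, 3, 2, 0]; VV[2]=[0, 0, 2, 0]; VV[3]=[0, 0, 1, 1]

Answer: 0 0 1 1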